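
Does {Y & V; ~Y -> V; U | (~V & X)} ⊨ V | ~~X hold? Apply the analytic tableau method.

Initial set: {(Y & V); (~Y -> V); (U | (~V & X)); ~(V | ~~X)}.
(Y & V): α-rule — add Y, V.
~(V | ~~X): α-rule — add ~V, ~~~X.
× closes — contains both V and ~V.
All 1 branch closes.
Every branch closed, so the premises entail the conclusion.

Yes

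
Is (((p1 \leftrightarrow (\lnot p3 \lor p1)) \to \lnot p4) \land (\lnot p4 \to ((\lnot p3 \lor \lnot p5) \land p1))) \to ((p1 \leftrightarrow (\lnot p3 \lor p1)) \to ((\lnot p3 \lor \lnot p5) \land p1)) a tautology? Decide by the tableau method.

Assume the negation and expand:
Initial set: {F ((((p1 \leftrightarrow (\lnot p3 \lor p1)) \to \lnot p4) \land (\lnot p4 \to ((\lnot p3 \lor \lnot p5) \land p1))) \to ((p1 \leftrightarrow (\lnot p3 \lor p1)) \to ((\lnot p3 \lor \lnot p5) \land p1)))}.
F ((((p1 \leftrightarrow (\lnot p3 \lor p1)) \to \lnot p4) \land (\lnot p4 \to ((\lnot p3 \lor \lnot p5) \land p1))) \to ((p1 \leftrightarrow (\lnot p3 \lor p1)) \to ((\lnot p3 \lor \lnot p5) \land p1))): α-rule — add T (((p1 \leftrightarrow (\lnot p3 \lor p1)) \to \lnot p4) \land (\lnot p4 \to ((\lnot p3 \lor \lnot p5) \land p1))), F ((p1 \leftrightarrow (\lnot p3 \lor p1)) \to ((\lnot p3 \lor \lnot p5) \land p1)).
T (((p1 \leftrightarrow (\lnot p3 \lor p1)) \to \lnot p4) \land (\lnot p4 \to ((\lnot p3 \lor \lnot p5) \land p1))): α-rule — add T ((p1 \leftrightarrow (\lnot p3 \lor p1)) \to \lnot p4), T (\lnot p4 \to ((\lnot p3 \lor \lnot p5) \land p1)).
F ((p1 \leftrightarrow (\lnot p3 \lor p1)) \to ((\lnot p3 \lor \lnot p5) \land p1)): α-rule — add T (p1 \leftrightarrow (\lnot p3 \lor p1)), F ((\lnot p3 \lor \lnot p5) \land p1).
T ((p1 \leftrightarrow (\lnot p3 \lor p1)) \to \lnot p4): β-rule — branch into F (p1 \leftrightarrow (\lnot p3 \lor p1))  //  T \lnot p4.
  branch 1 (add F (p1 \leftrightarrow (\lnot p3 \lor p1))):
    T (\lnot p4 \to ((\lnot p3 \lor \lnot p5) \land p1)): β-rule — branch into F \lnot p4  //  T ((\lnot p3 \lor \lnot p5) \land p1).
      branch 1.1 (add F \lnot p4):
        T (p1 \leftrightarrow (\lnot p3 \lor p1)): β-rule — branch into T p1, T (\lnot p3 \lor p1)  //  F p1, F (\lnot p3 \lor p1).
          branch 1.1.1 (add T p1, T (\lnot p3 \lor p1)):
            F ((\lnot p3 \lor \lnot p5) \land p1): β-rule — branch into F (\lnot p3 \lor \lnot p5)  //  F p1.
              branch 1.1.1.1 (add F (\lnot p3 \lor \lnot p5)):
                F (\lnot p3 \lor \lnot p5): α-rule — add F \lnot p3, F \lnot p5.
                F (p1 \leftrightarrow (\lnot p3 \lor p1)): β-rule — branch into T p1, F (\lnot p3 \lor p1)  //  F p1, T (\lnot p3 \lor p1).
                  branch 1.1.1.1.1 (add T p1, F (\lnot p3 \lor p1)):
                    F (\lnot p3 \lor p1): α-rule — add F \lnot p3, F p1.
                    × closes — contains both p1 and \lnot p1.
                  branch 1.1.1.1.2 (add F p1, T (\lnot p3 \lor p1)):
                    × closes — contains both p1 and \lnot p1.
              branch 1.1.1.2 (add F p1):
                × closes — contains both p1 and \lnot p1.
          branch 1.1.2 (add F p1, F (\lnot p3 \lor p1)):
            F (\lnot p3 \lor p1): α-rule — add F \lnot p3, F p1.
            F ((\lnot p3 \lor \lnot p5) \land p1): β-rule — branch into F (\lnot p3 \lor \lnot p5)  //  F p1.
              branch 1.1.2.1 (add F (\lnot p3 \lor \lnot p5)):
                F (\lnot p3 \lor \lnot p5): α-rule — add F \lnot p3, F \lnot p5.
                F (p1 \leftrightarrow (\lnot p3 \lor p1)): β-rule — branch into T p1, F (\lnot p3 \lor p1)  //  F p1, T (\lnot p3 \lor p1).
                  branch 1.1.2.1.1 (add T p1, F (\lnot p3 \lor p1)):
                    × closes — contains both p1 and \lnot p1.
                  branch 1.1.2.1.2 (add F p1, T (\lnot p3 \lor p1)):
                    T (\lnot p3 \lor p1): β-rule — branch into T \lnot p3  //  T p1.
                      branch 1.1.2.1.2.1 (add T \lnot p3):
                        × closes — contains both p3 and \lnot p3.
                      branch 1.1.2.1.2.2 (add T p1):
                        × closes — contains both p1 and \lnot p1.
              branch 1.1.2.2 (add F p1):
                F (p1 \leftrightarrow (\lnot p3 \lor p1)): β-rule — branch into T p1, F (\lnot p3 \lor p1)  //  F p1, T (\lnot p3 \lor p1).
                  branch 1.1.2.2.1 (add T p1, F (\lnot p3 \lor p1)):
                    × closes — contains both p1 and \lnot p1.
                  branch 1.1.2.2.2 (add F p1, T (\lnot p3 \lor p1)):
                    T (\lnot p3 \lor p1): β-rule — branch into T \lnot p3  //  T p1.
                      branch 1.1.2.2.2.1 (add T \lnot p3):
                        × closes — contains both p3 and \lnot p3.
                      branch 1.1.2.2.2.2 (add T p1):
                        × closes — contains both p1 and \lnot p1.
      branch 1.2 (add T ((\lnot p3 \lor \lnot p5) \land p1)):
        T ((\lnot p3 \lor \lnot p5) \land p1): α-rule — add T (\lnot p3 \lor \lnot p5), T p1.
        T (p1 \leftrightarrow (\lnot p3 \lor p1)): β-rule — branch into T p1, T (\lnot p3 \lor p1)  //  F p1, F (\lnot p3 \lor p1).
          branch 1.2.1 (add T p1, T (\lnot p3 \lor p1)):
            F ((\lnot p3 \lor \lnot p5) \land p1): β-rule — branch into F (\lnot p3 \lor \lnot p5)  //  F p1.
              branch 1.2.1.1 (add F (\lnot p3 \lor \lnot p5)):
                F (\lnot p3 \lor \lnot p5): α-rule — add F \lnot p3, F \lnot p5.
                F (p1 \leftrightarrow (\lnot p3 \lor p1)): β-rule — branch into T p1, F (\lnot p3 \lor p1)  //  F p1, T (\lnot p3 \lor p1).
                  branch 1.2.1.1.1 (add T p1, F (\lnot p3 \lor p1)):
                    F (\lnot p3 \lor p1): α-rule — add F \lnot p3, F p1.
                    × closes — contains both p1 and \lnot p1.
                  branch 1.2.1.1.2 (add F p1, T (\lnot p3 \lor p1)):
                    × closes — contains both p1 and \lnot p1.
              branch 1.2.1.2 (add F p1):
                × closes — contains both p1 and \lnot p1.
          branch 1.2.2 (add F p1, F (\lnot p3 \lor p1)):
            × closes — contains both p1 and \lnot p1.
  branch 2 (add T \lnot p4):
    T (\lnot p4 \to ((\lnot p3 \lor \lnot p5) \land p1)): β-rule — branch into F \lnot p4  //  T ((\lnot p3 \lor \lnot p5) \land p1).
      branch 2.1 (add F \lnot p4):
        × closes — contains both p4 and \lnot p4.
      branch 2.2 (add T ((\lnot p3 \lor \lnot p5) \land p1)):
        T ((\lnot p3 \lor \lnot p5) \land p1): α-rule — add T (\lnot p3 \lor \lnot p5), T p1.
        T (p1 \leftrightarrow (\lnot p3 \lor p1)): β-rule — branch into T p1, T (\lnot p3 \lor p1)  //  F p1, F (\lnot p3 \lor p1).
          branch 2.2.1 (add T p1, T (\lnot p3 \lor p1)):
            F ((\lnot p3 \lor \lnot p5) \land p1): β-rule — branch into F (\lnot p3 \lor \lnot p5)  //  F p1.
              branch 2.2.1.1 (add F (\lnot p3 \lor \lnot p5)):
                F (\lnot p3 \lor \lnot p5): α-rule — add F \lnot p3, F \lnot p5.
                T (\lnot p3 \lor \lnot p5): β-rule — branch into T \lnot p3  //  T \lnot p5.
                  branch 2.2.1.1.1 (add T \lnot p3):
                    × closes — contains both p3 and \lnot p3.
                  branch 2.2.1.1.2 (add T \lnot p5):
                    × closes — contains both p5 and \lnot p5.
              branch 2.2.1.2 (add F p1):
                × closes — contains both p1 and \lnot p1.
          branch 2.2.2 (add F p1, F (\lnot p3 \lor p1)):
            × closes — contains both p1 and \lnot p1.
All 18 branches close.
Every branch closed, so the negation is unsatisfiable and the formula is valid.

Valid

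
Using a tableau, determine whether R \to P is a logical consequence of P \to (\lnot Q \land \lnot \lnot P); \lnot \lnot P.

Initial set: {T (P \to (\lnot Q \land \lnot \lnot P)); T \lnot \lnot P; F (R \to P)}.
T \lnot \lnot P: drop double negation, giving T P.
F (R \to P): α-rule — add T R, F P.
× closes — contains both P and \lnot P.
All 1 branch closes.
Every branch closed, so the premises entail the conclusion.

Yes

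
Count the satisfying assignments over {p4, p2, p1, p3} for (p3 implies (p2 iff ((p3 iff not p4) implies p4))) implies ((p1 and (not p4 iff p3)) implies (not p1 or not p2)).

Initial set: {((p3 implies (p2 iff ((p3 iff not p4) implies p4))) implies ((p1 and (not p4 iff p3)) implies (not p1 or not p2)))}.
((p3 implies (p2 iff ((p3 iff not p4) implies p4))) implies ((p1 and (not p4 iff p3)) implies (not p1 or not p2))): β-rule — branch into not (p3 implies (p2 iff ((p3 iff not p4) implies p4)))  //  ((p1 and (not p4 iff p3)) implies (not p1 or not p2)).
  branch 1 (add not (p3 implies (p2 iff ((p3 iff not p4) implies p4)))):
    not (p3 implies (p2 iff ((p3 iff not p4) implies p4))): α-rule — add p3, not (p2 iff ((p3 iff not p4) implies p4)).
    not (p2 iff ((p3 iff not p4) implies p4)): β-rule — branch into p2, not ((p3 iff not p4) implies p4)  //  not p2, ((p3 iff not p4) implies p4).
      branch 1.1 (add p2, not ((p3 iff not p4) implies p4)):
        not ((p3 iff not p4) implies p4): α-rule — add (p3 iff not p4), not p4.
        (p3 iff not p4): β-rule — branch into p3, not p4  //  not p3, not not p4.
          branch 1.1.1 (add p3, not p4):
            ○ open, literals {p2=T, p3=T, p4=F}.
          branch 1.1.2 (add not p3, not not p4):
            × closes — contains both p3 and not p3.
      branch 1.2 (add not p2, ((p3 iff not p4) implies p4)):
        ((p3 iff not p4) implies p4): β-rule — branch into not (p3 iff not p4)  //  p4.
          branch 1.2.1 (add not (p3 iff not p4)):
            not (p3 iff not p4): β-rule — branch into p3, not not p4  //  not p3, not p4.
              branch 1.2.1.1 (add p3, not not p4):
                ○ open, literals {p2=F, p3=T, p4=T}.
              branch 1.2.1.2 (add not p3, not p4):
                × closes — contains both p3 and not p3.
          branch 1.2.2 (add p4):
            ○ open, literals {p2=F, p3=T, p4=T}.
  branch 2 (add ((p1 and (not p4 iff p3)) implies (not p1 or not p2))):
    ((p1 and (not p4 iff p3)) implies (not p1 or not p2)): β-rule — branch into not (p1 and (not p4 iff p3))  //  (not p1 or not p2).
      branch 2.1 (add not (p1 and (not p4 iff p3))):
        not (p1 and (not p4 iff p3)): β-rule — branch into not p1  //  not (not p4 iff p3).
          branch 2.1.1 (add not p1):
            ○ open, literals {p1=F}.
          branch 2.1.2 (add not (not p4 iff p3)):
            not (not p4 iff p3): β-rule — branch into not p4, not p3  //  not not p4, p3.
              branch 2.1.2.1 (add not p4, not p3):
                ○ open, literals {p3=F, p4=F}.
              branch 2.1.2.2 (add not not p4, p3):
                ○ open, literals {p3=T, p4=T}.
      branch 2.2 (add (not p1 or not p2)):
        (not p1 or not p2): β-rule — branch into not p1  //  not p2.
          branch 2.2.1 (add not p1):
            ○ open, literals {p1=F}.
          branch 2.2.2 (add not p2):
            ○ open, literals {p2=F}.
2 branches closed, 8 open.
Each open branch fixes some atoms; the unmentioned ones are free. Counting distinct full assignments: branch {p2=T, p3=T, p4=F} (p1) contributes 2 new; branch {p2=F, p3=T, p4=T} (p1) contributes 2 new; branch {p2=F, p3=T, p4=T} (p1) contributes 0 new; branch {p1=F} (p4, p2, p3) contributes 6 new; branch {p3=F, p4=F} (p2, p1) contributes 2 new; branch {p3=T, p4=T} (p2, p1) contributes 1 new; branch {p1=F} (p4, p2, p3) contributes 0 new; branch {p2=F} (p4, p1, p3) contributes 2 new. Total: 15.

15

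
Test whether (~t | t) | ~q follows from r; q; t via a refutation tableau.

Yes

Initial set: {r; q; t; ~((~t | t) | ~q)}.
~((~t | t) | ~q): α-rule — add ~(~t | t), ~~q.
~(~t | t): α-rule — add ~~t, ~t.
× closes — contains both t and ~t.
All 1 branch closes.
Every branch closed, so the premises entail the conclusion.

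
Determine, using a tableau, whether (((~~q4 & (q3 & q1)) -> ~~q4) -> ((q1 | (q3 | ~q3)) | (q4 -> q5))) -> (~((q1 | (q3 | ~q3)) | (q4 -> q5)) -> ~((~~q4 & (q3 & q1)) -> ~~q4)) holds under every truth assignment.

Valid

Assume the negation and expand:
Initial set: {~((((~~q4 & (q3 & q1)) -> ~~q4) -> ((q1 | (q3 | ~q3)) | (q4 -> q5))) -> (~((q1 | (q3 | ~q3)) | (q4 -> q5)) -> ~((~~q4 & (q3 & q1)) -> ~~q4)))}.
~((((~~q4 & (q3 & q1)) -> ~~q4) -> ((q1 | (q3 | ~q3)) | (q4 -> q5))) -> (~((q1 | (q3 | ~q3)) | (q4 -> q5)) -> ~((~~q4 & (q3 & q1)) -> ~~q4))): α-rule — add (((~~q4 & (q3 & q1)) -> ~~q4) -> ((q1 | (q3 | ~q3)) | (q4 -> q5))), ~(~((q1 | (q3 | ~q3)) | (q4 -> q5)) -> ~((~~q4 & (q3 & q1)) -> ~~q4)).
~(~((q1 | (q3 | ~q3)) | (q4 -> q5)) -> ~((~~q4 & (q3 & q1)) -> ~~q4)): α-rule — add ~((q1 | (q3 | ~q3)) | (q4 -> q5)), ~~((~~q4 & (q3 & q1)) -> ~~q4).
~((q1 | (q3 | ~q3)) | (q4 -> q5)): α-rule — add ~(q1 | (q3 | ~q3)), ~(q4 -> q5).
~(q1 | (q3 | ~q3)): α-rule — add ~q1, ~(q3 | ~q3).
~(q4 -> q5): α-rule — add q4, ~q5.
~(q3 | ~q3): α-rule — add ~q3, ~~q3.
× closes — contains both q3 and ~q3.
All 1 branch closes.
Every branch closed, so the negation is unsatisfiable and the formula is valid.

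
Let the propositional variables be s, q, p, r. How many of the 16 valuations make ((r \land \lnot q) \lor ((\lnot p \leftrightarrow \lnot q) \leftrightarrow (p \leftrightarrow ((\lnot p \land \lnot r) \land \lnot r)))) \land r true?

Initial set: {(((r \land \lnot q) \lor ((\lnot p \leftrightarrow \lnot q) \leftrightarrow (p \leftrightarrow ((\lnot p \land \lnot r) \land \lnot r)))) \land r)}.
(((r \land \lnot q) \lor ((\lnot p \leftrightarrow \lnot q) \leftrightarrow (p \leftrightarrow ((\lnot p \land \lnot r) \land \lnot r)))) \land r): α-rule — add ((r \land \lnot q) \lor ((\lnot p \leftrightarrow \lnot q) \leftrightarrow (p \leftrightarrow ((\lnot p \land \lnot r) \land \lnot r)))), r.
((r \land \lnot q) \lor ((\lnot p \leftrightarrow \lnot q) \leftrightarrow (p \leftrightarrow ((\lnot p \land \lnot r) \land \lnot r)))): β-rule — branch into (r \land \lnot q)  //  ((\lnot p \leftrightarrow \lnot q) \leftrightarrow (p \leftrightarrow ((\lnot p \land \lnot r) \land \lnot r))).
  branch 1 (add (r \land \lnot q)):
    (r \land \lnot q): α-rule — add r, \lnot q.
    ○ open, literals {q=0, r=1}.
  branch 2 (add ((\lnot p \leftrightarrow \lnot q) \leftrightarrow (p \leftrightarrow ((\lnot p \land \lnot r) \land \lnot r)))):
    ((\lnot p \leftrightarrow \lnot q) \leftrightarrow (p \leftrightarrow ((\lnot p \land \lnot r) \land \lnot r))): β-rule — branch into (\lnot p \leftrightarrow \lnot q), (p \leftrightarrow ((\lnot p \land \lnot r) \land \lnot r))  //  \lnot (\lnot p \leftrightarrow \lnot q), \lnot (p \leftrightarrow ((\lnot p \land \lnot r) \land \lnot r)).
      branch 2.1 (add (\lnot p \leftrightarrow \lnot q), (p \leftrightarrow ((\lnot p \land \lnot r) \land \lnot r))):
        (\lnot p \leftrightarrow \lnot q): β-rule — branch into \lnot p, \lnot q  //  \lnot \lnot p, \lnot \lnot q.
          branch 2.1.1 (add \lnot p, \lnot q):
            (p \leftrightarrow ((\lnot p \land \lnot r) \land \lnot r)): β-rule — branch into p, ((\lnot p \land \lnot r) \land \lnot r)  //  \lnot p, \lnot ((\lnot p \land \lnot r) \land \lnot r).
              branch 2.1.1.1 (add p, ((\lnot p \land \lnot r) \land \lnot r)):
                × closes — contains both p and \lnot p.
              branch 2.1.1.2 (add \lnot p, \lnot ((\lnot p \land \lnot r) \land \lnot r)):
                \lnot ((\lnot p \land \lnot r) \land \lnot r): β-rule — branch into \lnot (\lnot p \land \lnot r)  //  \lnot \lnot r.
                  branch 2.1.1.2.1 (add \lnot (\lnot p \land \lnot r)):
                    \lnot (\lnot p \land \lnot r): β-rule — branch into \lnot \lnot p  //  \lnot \lnot r.
                      branch 2.1.1.2.1.1 (add \lnot \lnot p):
                        × closes — contains both p and \lnot p.
                      branch 2.1.1.2.1.2 (add \lnot \lnot r):
                        ○ open, literals {p=0, q=0, r=1}.
                  branch 2.1.1.2.2 (add \lnot \lnot r):
                    ○ open, literals {p=0, q=0, r=1}.
          branch 2.1.2 (add \lnot \lnot p, \lnot \lnot q):
            (p \leftrightarrow ((\lnot p \land \lnot r) \land \lnot r)): β-rule — branch into p, ((\lnot p \land \lnot r) \land \lnot r)  //  \lnot p, \lnot ((\lnot p \land \lnot r) \land \lnot r).
              branch 2.1.2.1 (add p, ((\lnot p \land \lnot r) \land \lnot r)):
                ((\lnot p \land \lnot r) \land \lnot r): α-rule — add (\lnot p \land \lnot r), \lnot r.
                × closes — contains both r and \lnot r.
              branch 2.1.2.2 (add \lnot p, \lnot ((\lnot p \land \lnot r) \land \lnot r)):
                × closes — contains both p and \lnot p.
      branch 2.2 (add \lnot (\lnot p \leftrightarrow \lnot q), \lnot (p \leftrightarrow ((\lnot p \land \lnot r) \land \lnot r))):
        \lnot (\lnot p \leftrightarrow \lnot q): β-rule — branch into \lnot p, \lnot \lnot q  //  \lnot \lnot p, \lnot q.
          branch 2.2.1 (add \lnot p, \lnot \lnot q):
            \lnot (p \leftrightarrow ((\lnot p \land \lnot r) \land \lnot r)): β-rule — branch into p, \lnot ((\lnot p \land \lnot r) \land \lnot r)  //  \lnot p, ((\lnot p \land \lnot r) \land \lnot r).
              branch 2.2.1.1 (add p, \lnot ((\lnot p \land \lnot r) \land \lnot r)):
                × closes — contains both p and \lnot p.
              branch 2.2.1.2 (add \lnot p, ((\lnot p \land \lnot r) \land \lnot r)):
                ((\lnot p \land \lnot r) \land \lnot r): α-rule — add (\lnot p \land \lnot r), \lnot r.
                × closes — contains both r and \lnot r.
          branch 2.2.2 (add \lnot \lnot p, \lnot q):
            \lnot (p \leftrightarrow ((\lnot p \land \lnot r) \land \lnot r)): β-rule — branch into p, \lnot ((\lnot p \land \lnot r) \land \lnot r)  //  \lnot p, ((\lnot p \land \lnot r) \land \lnot r).
              branch 2.2.2.1 (add p, \lnot ((\lnot p \land \lnot r) \land \lnot r)):
                \lnot ((\lnot p \land \lnot r) \land \lnot r): β-rule — branch into \lnot (\lnot p \land \lnot r)  //  \lnot \lnot r.
                  branch 2.2.2.1.1 (add \lnot (\lnot p \land \lnot r)):
                    \lnot (\lnot p \land \lnot r): β-rule — branch into \lnot \lnot p  //  \lnot \lnot r.
                      branch 2.2.2.1.1.1 (add \lnot \lnot p):
                        ○ open, literals {p=1, q=0, r=1}.
                      branch 2.2.2.1.1.2 (add \lnot \lnot r):
                        ○ open, literals {p=1, q=0, r=1}.
                  branch 2.2.2.1.2 (add \lnot \lnot r):
                    ○ open, literals {p=1, q=0, r=1}.
              branch 2.2.2.2 (add \lnot p, ((\lnot p \land \lnot r) \land \lnot r)):
                × closes — contains both p and \lnot p.
7 branches closed, 6 open.
Each open branch fixes some atoms; the unmentioned ones are free. Counting distinct full assignments: branch {q=0, r=1} (s, p) contributes 4 new; branch {p=0, q=0, r=1} (s) contributes 0 new; branch {p=0, q=0, r=1} (s) contributes 0 new; branch {p=1, q=0, r=1} (s) contributes 0 new; branch {p=1, q=0, r=1} (s) contributes 0 new; branch {p=1, q=0, r=1} (s) contributes 0 new. Total: 4.

4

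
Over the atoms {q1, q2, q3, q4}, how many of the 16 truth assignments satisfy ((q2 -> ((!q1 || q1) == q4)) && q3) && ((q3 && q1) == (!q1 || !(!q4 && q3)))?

Initial set: {(((q2 -> ((!q1 || q1) == q4)) && q3) && ((q3 && q1) == (!q1 || !(!q4 && q3))))}.
(((q2 -> ((!q1 || q1) == q4)) && q3) && ((q3 && q1) == (!q1 || !(!q4 && q3)))): α-rule — add ((q2 -> ((!q1 || q1) == q4)) && q3), ((q3 && q1) == (!q1 || !(!q4 && q3))).
((q2 -> ((!q1 || q1) == q4)) && q3): α-rule — add (q2 -> ((!q1 || q1) == q4)), q3.
((q3 && q1) == (!q1 || !(!q4 && q3))): β-rule — branch into (q3 && q1), (!q1 || !(!q4 && q3))  //  !(q3 && q1), !(!q1 || !(!q4 && q3)).
  branch 1 (add (q3 && q1), (!q1 || !(!q4 && q3))):
    (q3 && q1): α-rule — add q3, q1.
    (q2 -> ((!q1 || q1) == q4)): β-rule — branch into !q2  //  ((!q1 || q1) == q4).
      branch 1.1 (add !q2):
        (!q1 || !(!q4 && q3)): β-rule — branch into !q1  //  !(!q4 && q3).
          branch 1.1.1 (add !q1):
            × closes — contains both q1 and !q1.
          branch 1.1.2 (add !(!q4 && q3)):
            !(!q4 && q3): β-rule — branch into !!q4  //  !q3.
              branch 1.1.2.1 (add !!q4):
                ○ open, literals {q1=1, q2=0, q3=1, q4=1}.
              branch 1.1.2.2 (add !q3):
                × closes — contains both q3 and !q3.
      branch 1.2 (add ((!q1 || q1) == q4)):
        (!q1 || !(!q4 && q3)): β-rule — branch into !q1  //  !(!q4 && q3).
          branch 1.2.1 (add !q1):
            × closes — contains both q1 and !q1.
          branch 1.2.2 (add !(!q4 && q3)):
            ((!q1 || q1) == q4): β-rule — branch into (!q1 || q1), q4  //  !(!q1 || q1), !q4.
              branch 1.2.2.1 (add (!q1 || q1), q4):
                !(!q4 && q3): β-rule — branch into !!q4  //  !q3.
                  branch 1.2.2.1.1 (add !!q4):
                    (!q1 || q1): β-rule — branch into !q1  //  q1.
                      branch 1.2.2.1.1.1 (add !q1):
                        × closes — contains both q1 and !q1.
                      branch 1.2.2.1.1.2 (add q1):
                        ○ open, literals {q1=1, q3=1, q4=1}.
                  branch 1.2.2.1.2 (add !q3):
                    × closes — contains both q3 and !q3.
              branch 1.2.2.2 (add !(!q1 || q1), !q4):
                !(!q1 || q1): α-rule — add !!q1, !q1.
                × closes — contains both q1 and !q1.
  branch 2 (add !(q3 && q1), !(!q1 || !(!q4 && q3))):
    !(!q1 || !(!q4 && q3)): α-rule — add !!q1, !!(!q4 && q3).
    !!(!q4 && q3): α-rule — add !q4, q3.
    (q2 -> ((!q1 || q1) == q4)): β-rule — branch into !q2  //  ((!q1 || q1) == q4).
      branch 2.1 (add !q2):
        !(q3 && q1): β-rule — branch into !q3  //  !q1.
          branch 2.1.1 (add !q3):
            × closes — contains both q3 and !q3.
          branch 2.1.2 (add !q1):
            × closes — contains both q1 and !q1.
      branch 2.2 (add ((!q1 || q1) == q4)):
        !(q3 && q1): β-rule — branch into !q3  //  !q1.
          branch 2.2.1 (add !q3):
            × closes — contains both q3 and !q3.
          branch 2.2.2 (add !q1):
            × closes — contains both q1 and !q1.
10 branches closed, 2 open.
Each open branch fixes some atoms; the unmentioned ones are free. Counting distinct full assignments: branch {q1=1, q2=0, q3=1, q4=1} (none free) contributes 1 new; branch {q1=1, q3=1, q4=1} (q2) contributes 1 new. Total: 2.

2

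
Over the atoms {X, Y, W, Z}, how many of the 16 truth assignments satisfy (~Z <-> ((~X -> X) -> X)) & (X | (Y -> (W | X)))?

Initial set: {((~Z <-> ((~X -> X) -> X)) & (X | (Y -> (W | X))))}.
((~Z <-> ((~X -> X) -> X)) & (X | (Y -> (W | X)))): α-rule — add (~Z <-> ((~X -> X) -> X)), (X | (Y -> (W | X))).
(~Z <-> ((~X -> X) -> X)): β-rule — branch into ~Z, ((~X -> X) -> X)  //  ~~Z, ~((~X -> X) -> X).
  branch 1 (add ~Z, ((~X -> X) -> X)):
    (X | (Y -> (W | X))): β-rule — branch into X  //  (Y -> (W | X)).
      branch 1.1 (add X):
        ((~X -> X) -> X): β-rule — branch into ~(~X -> X)  //  X.
          branch 1.1.1 (add ~(~X -> X)):
            ~(~X -> X): α-rule — add ~X, ~X.
            × closes — contains both X and ~X.
          branch 1.1.2 (add X):
            ○ open, literals {X=true, Z=false}.
      branch 1.2 (add (Y -> (W | X))):
        ((~X -> X) -> X): β-rule — branch into ~(~X -> X)  //  X.
          branch 1.2.1 (add ~(~X -> X)):
            ~(~X -> X): α-rule — add ~X, ~X.
            (Y -> (W | X)): β-rule — branch into ~Y  //  (W | X).
              branch 1.2.1.1 (add ~Y):
                ○ open, literals {X=false, Y=false, Z=false}.
              branch 1.2.1.2 (add (W | X)):
                (W | X): β-rule — branch into W  //  X.
                  branch 1.2.1.2.1 (add W):
                    ○ open, literals {W=true, X=false, Z=false}.
                  branch 1.2.1.2.2 (add X):
                    × closes — contains both X and ~X.
          branch 1.2.2 (add X):
            (Y -> (W | X)): β-rule — branch into ~Y  //  (W | X).
              branch 1.2.2.1 (add ~Y):
                ○ open, literals {X=true, Y=false, Z=false}.
              branch 1.2.2.2 (add (W | X)):
                (W | X): β-rule — branch into W  //  X.
                  branch 1.2.2.2.1 (add W):
                    ○ open, literals {W=true, X=true, Z=false}.
                  branch 1.2.2.2.2 (add X):
                    ○ open, literals {X=true, Z=false}.
  branch 2 (add ~~Z, ~((~X -> X) -> X)):
    ~((~X -> X) -> X): α-rule — add (~X -> X), ~X.
    (X | (Y -> (W | X))): β-rule — branch into X  //  (Y -> (W | X)).
      branch 2.1 (add X):
        × closes — contains both X and ~X.
      branch 2.2 (add (Y -> (W | X))):
        (~X -> X): β-rule — branch into ~~X  //  X.
          branch 2.2.1 (add ~~X):
            × closes — contains both X and ~X.
          branch 2.2.2 (add X):
            × closes — contains both X and ~X.
5 branches closed, 6 open.
Each open branch fixes some atoms; the unmentioned ones are free. Counting distinct full assignments: branch {X=true, Z=false} (Y, W) contributes 4 new; branch {X=false, Y=false, Z=false} (W) contributes 2 new; branch {W=true, X=false, Z=false} (Y) contributes 1 new; branch {X=true, Y=false, Z=false} (W) contributes 0 new; branch {W=true, X=true, Z=false} (Y) contributes 0 new; branch {X=true, Z=false} (Y, W) contributes 0 new. Total: 7.

7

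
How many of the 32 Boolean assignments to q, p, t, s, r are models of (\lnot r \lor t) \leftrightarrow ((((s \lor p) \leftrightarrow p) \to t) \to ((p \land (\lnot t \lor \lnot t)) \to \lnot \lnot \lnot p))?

24

Initial set: {((\lnot r \lor t) \leftrightarrow ((((s \lor p) \leftrightarrow p) \to t) \to ((p \land (\lnot t \lor \lnot t)) \to \lnot \lnot \lnot p)))}.
((\lnot r \lor t) \leftrightarrow ((((s \lor p) \leftrightarrow p) \to t) \to ((p \land (\lnot t \lor \lnot t)) \to \lnot \lnot \lnot p))): β-rule — branch into (\lnot r \lor t), ((((s \lor p) \leftrightarrow p) \to t) \to ((p \land (\lnot t \lor \lnot t)) \to \lnot \lnot \lnot p))  //  \lnot (\lnot r \lor t), \lnot ((((s \lor p) \leftrightarrow p) \to t) \to ((p \land (\lnot t \lor \lnot t)) \to \lnot \lnot \lnot p)).
  branch 1 (add (\lnot r \lor t), ((((s \lor p) \leftrightarrow p) \to t) \to ((p \land (\lnot t \lor \lnot t)) \to \lnot \lnot \lnot p))):
    (\lnot r \lor t): β-rule — branch into \lnot r  //  t.
      branch 1.1 (add \lnot r):
        ((((s \lor p) \leftrightarrow p) \to t) \to ((p \land (\lnot t \lor \lnot t)) \to \lnot \lnot \lnot p)): β-rule — branch into \lnot (((s \lor p) \leftrightarrow p) \to t)  //  ((p \land (\lnot t \lor \lnot t)) \to \lnot \lnot \lnot p).
          branch 1.1.1 (add \lnot (((s \lor p) \leftrightarrow p) \to t)):
            \lnot (((s \lor p) \leftrightarrow p) \to t): α-rule — add ((s \lor p) \leftrightarrow p), \lnot t.
            ((s \lor p) \leftrightarrow p): β-rule — branch into (s \lor p), p  //  \lnot (s \lor p), \lnot p.
              branch 1.1.1.1 (add (s \lor p), p):
                (s \lor p): β-rule — branch into s  //  p.
                  branch 1.1.1.1.1 (add s):
                    ○ open, literals {p=T, r=F, s=T, t=F}.
                  branch 1.1.1.1.2 (add p):
                    ○ open, literals {p=T, r=F, t=F}.
              branch 1.1.1.2 (add \lnot (s \lor p), \lnot p):
                \lnot (s \lor p): α-rule — add \lnot s, \lnot p.
                ○ open, literals {p=F, r=F, s=F, t=F}.
          branch 1.1.2 (add ((p \land (\lnot t \lor \lnot t)) \to \lnot \lnot \lnot p)):
            ((p \land (\lnot t \lor \lnot t)) \to \lnot \lnot \lnot p): β-rule — branch into \lnot (p \land (\lnot t \lor \lnot t))  //  \lnot \lnot \lnot p.
              branch 1.1.2.1 (add \lnot (p \land (\lnot t \lor \lnot t))):
                \lnot (p \land (\lnot t \lor \lnot t)): β-rule — branch into \lnot p  //  \lnot (\lnot t \lor \lnot t).
                  branch 1.1.2.1.1 (add \lnot p):
                    ○ open, literals {p=F, r=F}.
                  branch 1.1.2.1.2 (add \lnot (\lnot t \lor \lnot t)):
                    \lnot (\lnot t \lor \lnot t): α-rule — add \lnot \lnot t, \lnot \lnot t.
                    ○ open, literals {r=F, t=T}.
              branch 1.1.2.2 (add \lnot \lnot \lnot p):
                \lnot \lnot \lnot p: drop double negation, giving \lnot p.
                ○ open, literals {p=F, r=F}.
      branch 1.2 (add t):
        ((((s \lor p) \leftrightarrow p) \to t) \to ((p \land (\lnot t \lor \lnot t)) \to \lnot \lnot \lnot p)): β-rule — branch into \lnot (((s \lor p) \leftrightarrow p) \to t)  //  ((p \land (\lnot t \lor \lnot t)) \to \lnot \lnot \lnot p).
          branch 1.2.1 (add \lnot (((s \lor p) \leftrightarrow p) \to t)):
            \lnot (((s \lor p) \leftrightarrow p) \to t): α-rule — add ((s \lor p) \leftrightarrow p), \lnot t.
            × closes — contains both t and \lnot t.
          branch 1.2.2 (add ((p \land (\lnot t \lor \lnot t)) \to \lnot \lnot \lnot p)):
            ((p \land (\lnot t \lor \lnot t)) \to \lnot \lnot \lnot p): β-rule — branch into \lnot (p \land (\lnot t \lor \lnot t))  //  \lnot \lnot \lnot p.
              branch 1.2.2.1 (add \lnot (p \land (\lnot t \lor \lnot t))):
                \lnot (p \land (\lnot t \lor \lnot t)): β-rule — branch into \lnot p  //  \lnot (\lnot t \lor \lnot t).
                  branch 1.2.2.1.1 (add \lnot p):
                    ○ open, literals {p=F, t=T}.
                  branch 1.2.2.1.2 (add \lnot (\lnot t \lor \lnot t)):
                    \lnot (\lnot t \lor \lnot t): α-rule — add \lnot \lnot t, \lnot \lnot t.
                    ○ open, literals {t=T}.
              branch 1.2.2.2 (add \lnot \lnot \lnot p):
                \lnot \lnot \lnot p: drop double negation, giving \lnot p.
                ○ open, literals {p=F, t=T}.
  branch 2 (add \lnot (\lnot r \lor t), \lnot ((((s \lor p) \leftrightarrow p) \to t) \to ((p \land (\lnot t \lor \lnot t)) \to \lnot \lnot \lnot p))):
    \lnot (\lnot r \lor t): α-rule — add \lnot \lnot r, \lnot t.
    \lnot ((((s \lor p) \leftrightarrow p) \to t) \to ((p \land (\lnot t \lor \lnot t)) \to \lnot \lnot \lnot p)): α-rule — add (((s \lor p) \leftrightarrow p) \to t), \lnot ((p \land (\lnot t \lor \lnot t)) \to \lnot \lnot \lnot p).
    \lnot ((p \land (\lnot t \lor \lnot t)) \to \lnot \lnot \lnot p): α-rule — add (p \land (\lnot t \lor \lnot t)), \lnot \lnot \lnot \lnot p.
    (p \land (\lnot t \lor \lnot t)): α-rule — add p, (\lnot t \lor \lnot t).
    \lnot \lnot \lnot \lnot p: drop double negation, giving \lnot \lnot p.
    (((s \lor p) \leftrightarrow p) \to t): β-rule — branch into \lnot ((s \lor p) \leftrightarrow p)  //  t.
      branch 2.1 (add \lnot ((s \lor p) \leftrightarrow p)):
        (\lnot t \lor \lnot t): β-rule — branch into \lnot t  //  \lnot t.
          branch 2.1.1 (add \lnot t):
            \lnot ((s \lor p) \leftrightarrow p): β-rule — branch into (s \lor p), \lnot p  //  \lnot (s \lor p), p.
              branch 2.1.1.1 (add (s \lor p), \lnot p):
                × closes — contains both p and \lnot p.
              branch 2.1.1.2 (add \lnot (s \lor p), p):
                \lnot (s \lor p): α-rule — add \lnot s, \lnot p.
                × closes — contains both p and \lnot p.
          branch 2.1.2 (add \lnot t):
            \lnot ((s \lor p) \leftrightarrow p): β-rule — branch into (s \lor p), \lnot p  //  \lnot (s \lor p), p.
              branch 2.1.2.1 (add (s \lor p), \lnot p):
                × closes — contains both p and \lnot p.
              branch 2.1.2.2 (add \lnot (s \lor p), p):
                \lnot (s \lor p): α-rule — add \lnot s, \lnot p.
                × closes — contains both p and \lnot p.
      branch 2.2 (add t):
        × closes — contains both t and \lnot t.
6 branches closed, 9 open.
Each open branch fixes some atoms; the unmentioned ones are free. Counting distinct full assignments: branch {p=T, r=F, s=T, t=F} (q) contributes 2 new; branch {p=T, r=F, t=F} (q, s) contributes 2 new; branch {p=F, r=F, s=F, t=F} (q) contributes 2 new; branch {p=F, r=F} (q, t, s) contributes 6 new; branch {r=F, t=T} (q, p, s) contributes 4 new; branch {p=F, r=F} (q, t, s) contributes 0 new; branch {p=F, t=T} (q, s, r) contributes 4 new; branch {t=T} (q, p, s, r) contributes 4 new; branch {p=F, t=T} (q, s, r) contributes 0 new. Total: 24.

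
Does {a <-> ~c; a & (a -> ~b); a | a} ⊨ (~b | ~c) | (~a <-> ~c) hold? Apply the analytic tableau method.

Yes

Initial set: {(a <-> ~c); (a & (a -> ~b)); (a | a); ~((~b | ~c) | (~a <-> ~c))}.
(a & (a -> ~b)): α-rule — add a, (a -> ~b).
~((~b | ~c) | (~a <-> ~c)): α-rule — add ~(~b | ~c), ~(~a <-> ~c).
~(~b | ~c): α-rule — add ~~b, ~~c.
(a <-> ~c): β-rule — branch into a, ~c  //  ~a, ~~c.
  branch 1 (add a, ~c):
    × closes — contains both c and ~c.
  branch 2 (add ~a, ~~c):
    × closes — contains both a and ~a.
All 2 branches close.
Every branch closed, so the premises entail the conclusion.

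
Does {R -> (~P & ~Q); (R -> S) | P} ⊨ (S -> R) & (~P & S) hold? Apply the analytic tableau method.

Initial set: {(R -> (~P & ~Q)); ((R -> S) | P); ~((S -> R) & (~P & S))}.
(R -> (~P & ~Q)): β-rule — branch into ~R  //  (~P & ~Q).
  branch 1 (add ~R):
    ((R -> S) | P): β-rule — branch into (R -> S)  //  P.
      branch 1.1 (add (R -> S)):
        ~((S -> R) & (~P & S)): β-rule — branch into ~(S -> R)  //  ~(~P & S).
          branch 1.1.1 (add ~(S -> R)):
            ~(S -> R): α-rule — add S, ~R.
            (R -> S): β-rule — branch into ~R  //  S.
              branch 1.1.1.1 (add ~R):
                ○ open, literals {R=false, S=true}.
              branch 1.1.1.2 (add S):
                ○ open, literals {R=false, S=true}.
          branch 1.1.2 (add ~(~P & S)):
            (R -> S): β-rule — branch into ~R  //  S.
              branch 1.1.2.1 (add ~R):
                ~(~P & S): β-rule — branch into ~~P  //  ~S.
                  branch 1.1.2.1.1 (add ~~P):
                    ○ open, literals {P=true, R=false}.
                  branch 1.1.2.1.2 (add ~S):
                    ○ open, literals {R=false, S=false}.
              branch 1.1.2.2 (add S):
                ~(~P & S): β-rule — branch into ~~P  //  ~S.
                  branch 1.1.2.2.1 (add ~~P):
                    ○ open, literals {P=true, R=false, S=true}.
                  branch 1.1.2.2.2 (add ~S):
                    × closes — contains both S and ~S.
      branch 1.2 (add P):
        ~((S -> R) & (~P & S)): β-rule — branch into ~(S -> R)  //  ~(~P & S).
          branch 1.2.1 (add ~(S -> R)):
            ~(S -> R): α-rule — add S, ~R.
            ○ open, literals {P=true, R=false, S=true}.
          branch 1.2.2 (add ~(~P & S)):
            ~(~P & S): β-rule — branch into ~~P  //  ~S.
              branch 1.2.2.1 (add ~~P):
                ○ open, literals {P=true, R=false}.
              branch 1.2.2.2 (add ~S):
                ○ open, literals {P=true, R=false, S=false}.
  branch 2 (add (~P & ~Q)):
    (~P & ~Q): α-rule — add ~P, ~Q.
    ((R -> S) | P): β-rule — branch into (R -> S)  //  P.
      branch 2.1 (add (R -> S)):
        ~((S -> R) & (~P & S)): β-rule — branch into ~(S -> R)  //  ~(~P & S).
          branch 2.1.1 (add ~(S -> R)):
            ~(S -> R): α-rule — add S, ~R.
            (R -> S): β-rule — branch into ~R  //  S.
              branch 2.1.1.1 (add ~R):
                ○ open, literals {P=false, Q=false, R=false, S=true}.
              branch 2.1.1.2 (add S):
                ○ open, literals {P=false, Q=false, R=false, S=true}.
          branch 2.1.2 (add ~(~P & S)):
            (R -> S): β-rule — branch into ~R  //  S.
              branch 2.1.2.1 (add ~R):
                ~(~P & S): β-rule — branch into ~~P  //  ~S.
                  branch 2.1.2.1.1 (add ~~P):
                    × closes — contains both P and ~P.
                  branch 2.1.2.1.2 (add ~S):
                    ○ open, literals {P=false, Q=false, R=false, S=false}.
              branch 2.1.2.2 (add S):
                ~(~P & S): β-rule — branch into ~~P  //  ~S.
                  branch 2.1.2.2.1 (add ~~P):
                    × closes — contains both P and ~P.
                  branch 2.1.2.2.2 (add ~S):
                    × closes — contains both S and ~S.
      branch 2.2 (add P):
        × closes — contains both P and ~P.
5 branches closed, 11 open.
An open branch gives a countermodel: R=false, S=true (unmentioned atoms arbitrary); the premises hold there but the conclusion fails.

No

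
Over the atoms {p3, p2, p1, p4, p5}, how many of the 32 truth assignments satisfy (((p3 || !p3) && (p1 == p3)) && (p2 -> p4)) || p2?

Initial set: {((((p3 || !p3) && (p1 == p3)) && (p2 -> p4)) || p2)}.
((((p3 || !p3) && (p1 == p3)) && (p2 -> p4)) || p2): β-rule — branch into (((p3 || !p3) && (p1 == p3)) && (p2 -> p4))  //  p2.
  branch 1 (add (((p3 || !p3) && (p1 == p3)) && (p2 -> p4))):
    (((p3 || !p3) && (p1 == p3)) && (p2 -> p4)): α-rule — add ((p3 || !p3) && (p1 == p3)), (p2 -> p4).
    ((p3 || !p3) && (p1 == p3)): α-rule — add (p3 || !p3), (p1 == p3).
    (p2 -> p4): β-rule — branch into !p2  //  p4.
      branch 1.1 (add !p2):
        (p3 || !p3): β-rule — branch into p3  //  !p3.
          branch 1.1.1 (add p3):
            (p1 == p3): β-rule — branch into p1, p3  //  !p1, !p3.
              branch 1.1.1.1 (add p1, p3):
                ○ open, literals {p1=1, p2=0, p3=1}.
              branch 1.1.1.2 (add !p1, !p3):
                × closes — contains both p3 and !p3.
          branch 1.1.2 (add !p3):
            (p1 == p3): β-rule — branch into p1, p3  //  !p1, !p3.
              branch 1.1.2.1 (add p1, p3):
                × closes — contains both p3 and !p3.
              branch 1.1.2.2 (add !p1, !p3):
                ○ open, literals {p1=0, p2=0, p3=0}.
      branch 1.2 (add p4):
        (p3 || !p3): β-rule — branch into p3  //  !p3.
          branch 1.2.1 (add p3):
            (p1 == p3): β-rule — branch into p1, p3  //  !p1, !p3.
              branch 1.2.1.1 (add p1, p3):
                ○ open, literals {p1=1, p3=1, p4=1}.
              branch 1.2.1.2 (add !p1, !p3):
                × closes — contains both p3 and !p3.
          branch 1.2.2 (add !p3):
            (p1 == p3): β-rule — branch into p1, p3  //  !p1, !p3.
              branch 1.2.2.1 (add p1, p3):
                × closes — contains both p3 and !p3.
              branch 1.2.2.2 (add !p1, !p3):
                ○ open, literals {p1=0, p3=0, p4=1}.
  branch 2 (add p2):
    ○ open, literals {p2=1}.
4 branches closed, 5 open.
Each open branch fixes some atoms; the unmentioned ones are free. Counting distinct full assignments: branch {p1=1, p2=0, p3=1} (p4, p5) contributes 4 new; branch {p1=0, p2=0, p3=0} (p4, p5) contributes 4 new; branch {p1=1, p3=1, p4=1} (p2, p5) contributes 2 new; branch {p1=0, p3=0, p4=1} (p2, p5) contributes 2 new; branch {p2=1} (p3, p1, p4, p5) contributes 12 new. Total: 24.

24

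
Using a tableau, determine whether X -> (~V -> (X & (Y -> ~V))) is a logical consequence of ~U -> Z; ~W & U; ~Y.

Yes

Initial set: {(~U -> Z); (~W & U); ~Y; ~(X -> (~V -> (X & (Y -> ~V))))}.
(~W & U): α-rule — add ~W, U.
~(X -> (~V -> (X & (Y -> ~V)))): α-rule — add X, ~(~V -> (X & (Y -> ~V))).
~(~V -> (X & (Y -> ~V))): α-rule — add ~V, ~(X & (Y -> ~V)).
(~U -> Z): β-rule — branch into ~~U  //  Z.
  branch 1 (add ~~U):
    ~(X & (Y -> ~V)): β-rule — branch into ~X  //  ~(Y -> ~V).
      branch 1.1 (add ~X):
        × closes — contains both X and ~X.
      branch 1.2 (add ~(Y -> ~V)):
        ~(Y -> ~V): α-rule — add Y, ~~V.
        × closes — contains both Y and ~Y.
  branch 2 (add Z):
    ~(X & (Y -> ~V)): β-rule — branch into ~X  //  ~(Y -> ~V).
      branch 2.1 (add ~X):
        × closes — contains both X and ~X.
      branch 2.2 (add ~(Y -> ~V)):
        ~(Y -> ~V): α-rule — add Y, ~~V.
        × closes — contains both Y and ~Y.
All 4 branches close.
Every branch closed, so the premises entail the conclusion.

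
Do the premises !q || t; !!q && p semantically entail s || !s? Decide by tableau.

Initial set: {T (!q || t); T (!!q && p); F (s || !s)}.
T (!!q && p): α-rule — add T !!q, T p.
F (s || !s): α-rule — add F s, F !s.
× closes — contains both s and !s.
All 1 branch closes.
Every branch closed, so the premises entail the conclusion.

Yes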